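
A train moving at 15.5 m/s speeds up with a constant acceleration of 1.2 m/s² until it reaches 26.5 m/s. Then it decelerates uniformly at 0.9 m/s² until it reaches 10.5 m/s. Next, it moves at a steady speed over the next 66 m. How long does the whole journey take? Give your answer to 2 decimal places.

33.23 s

Phase 1 (accelerating): v₀ = 15.5 m/s, a = 1.2 m/s².
v = v₀ + at → t = (26.5 − 15.5) / 1.2 = 9.17 s
v² = v₀² + 2aΔx → Δx = (26.5² − 15.5²)/(2·1.2) = 192 m

Phase 2 (decelerating): v₀ = 26.5 m/s, a = -0.9 m/s².
v = v₀ + at → t = (10.5 − 26.5) / -0.9 = 17.8 s
v² = v₀² + 2aΔx → Δx = (10.5² − 26.5²)/(2·-0.9) = 329 m

Phase 3 (constant speed): v₀ = 10.5 m/s, a = 0 m/s².
Constant speed: t = d/v = 66/10.5 = 6.29 s
Total time = 9.17 + 17.8 + 6.29 = 33.2 s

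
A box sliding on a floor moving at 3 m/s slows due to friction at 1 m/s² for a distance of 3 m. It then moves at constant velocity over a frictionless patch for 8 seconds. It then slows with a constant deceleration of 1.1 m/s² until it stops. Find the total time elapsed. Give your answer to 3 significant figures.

10.8 s

Phase 1 (decelerating): v₀ = 3.00 m/s, a = -1 m/s².
v² = v₀² + 2aΔx = 3.00² + 2·-1·3 = 3.00 → v = 1.73 m/s
t = (v − v₀)/a = (1.73 − 3.00)/-1 = 1.27 s

Phase 2 (constant speed): v₀ = 1.73 m/s, a = 0 m/s².
v = v₀ + at = 1.73 + (0)(8) = 1.73 m/s
Δx = v₀t + ½at² = 1.73·8 + 0.5·0·8² = 13.9 m

Phase 3 (decelerating): v₀ = 1.73 m/s, a = -1.1 m/s².
v = v₀ + at → t = (0 − 1.73) / -1.1 = 1.57 s
v² = v₀² + 2aΔx → Δx = (0² − 1.73²)/(2·-1.1) = 1.36 m
Total time = 1.27 + 8.00 + 1.57 = 10.8 s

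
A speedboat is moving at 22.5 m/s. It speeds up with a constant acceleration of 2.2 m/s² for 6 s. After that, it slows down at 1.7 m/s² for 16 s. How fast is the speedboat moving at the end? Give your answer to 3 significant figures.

Phase 1 (accelerating): v₀ = 22.5 m/s, a = 2.2 m/s².
v = v₀ + at = 22.5 + (2.2)(6) = 35.7 m/s
Δx = v₀t + ½at² = 22.5·6 + 0.5·2.2·6² = 175 m

Phase 2 (decelerating): v₀ = 35.7 m/s, a = -1.7 m/s².
v = v₀ + at = 35.7 + (-1.7)(16) = 8.50 m/s
Δx = v₀t + ½at² = 35.7·16 + 0.5·-1.7·16² = 354 m
Final speed = 8.50 m/s

8.50 m/s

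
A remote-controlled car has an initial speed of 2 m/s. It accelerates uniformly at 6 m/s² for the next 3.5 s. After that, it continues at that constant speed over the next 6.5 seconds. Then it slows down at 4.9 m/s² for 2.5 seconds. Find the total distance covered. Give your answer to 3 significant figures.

235 m

Phase 1 (accelerating): v₀ = 2.00 m/s, a = 6 m/s².
v = v₀ + at = 2.00 + (6)(3.5) = 23.0 m/s
Δx = v₀t + ½at² = 2.00·3.5 + 0.5·6·3.5² = 43.8 m

Phase 2 (constant speed): v₀ = 23.0 m/s, a = 0 m/s².
v = v₀ + at = 23.0 + (0)(6.5) = 23.0 m/s
Δx = v₀t + ½at² = 23.0·6.5 + 0.5·0·6.5² = 150 m

Phase 3 (decelerating): v₀ = 23.0 m/s, a = -4.9 m/s².
v = v₀ + at = 23.0 + (-4.9)(2.5) = 10.8 m/s
Δx = v₀t + ½at² = 23.0·2.5 + 0.5·-4.9·2.5² = 42.2 m
Total distance = 43.8 + 150 + 42.2 = 235 m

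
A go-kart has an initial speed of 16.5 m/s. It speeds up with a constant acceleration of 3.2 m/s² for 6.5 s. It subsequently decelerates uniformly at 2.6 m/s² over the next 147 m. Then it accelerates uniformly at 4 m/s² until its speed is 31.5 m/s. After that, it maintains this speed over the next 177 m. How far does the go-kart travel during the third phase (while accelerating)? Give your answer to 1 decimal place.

Phase 1 (accelerating): v₀ = 16.5 m/s, a = 3.2 m/s².
v = v₀ + at = 16.5 + (3.2)(6.5) = 37.3 m/s
Δx = v₀t + ½at² = 16.5·6.5 + 0.5·3.2·6.5² = 175 m

Phase 2 (decelerating): v₀ = 37.3 m/s, a = -2.6 m/s².
v² = v₀² + 2aΔx = 37.3² + 2·-2.6·147 = 627 → v = 25.0 m/s
t = (v − v₀)/a = (25.0 − 37.3)/-2.6 = 4.72 s

Phase 3 (accelerating): v₀ = 25.0 m/s, a = 4 m/s².
v = v₀ + at → t = (31.5 − 25.0) / 4 = 1.62 s
v² = v₀² + 2aΔx → Δx = (31.5² − 25.0²)/(2·4) = 45.7 m
Distance in phase 3 = 45.7 m

45.7 m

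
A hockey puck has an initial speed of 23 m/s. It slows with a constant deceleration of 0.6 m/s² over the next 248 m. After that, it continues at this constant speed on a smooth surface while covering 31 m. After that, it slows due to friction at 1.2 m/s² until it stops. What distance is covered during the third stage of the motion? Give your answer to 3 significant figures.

Phase 1 (decelerating): v₀ = 23.0 m/s, a = -0.6 m/s².
v² = v₀² + 2aΔx = 23.0² + 2·-0.6·248 = 231 → v = 15.2 m/s
t = (v − v₀)/a = (15.2 − 23.0)/-0.6 = 13.0 s

Phase 2 (constant speed): v₀ = 15.2 m/s, a = 0 m/s².
Constant speed: t = d/v = 31/15.2 = 2.04 s

Phase 3 (decelerating): v₀ = 15.2 m/s, a = -1.2 m/s².
v = v₀ + at → t = (0 − 15.2) / -1.2 = 12.7 s
v² = v₀² + 2aΔx → Δx = (0² − 15.2²)/(2·-1.2) = 96.4 m
Distance in phase 3 = 96.4 m

96.4 m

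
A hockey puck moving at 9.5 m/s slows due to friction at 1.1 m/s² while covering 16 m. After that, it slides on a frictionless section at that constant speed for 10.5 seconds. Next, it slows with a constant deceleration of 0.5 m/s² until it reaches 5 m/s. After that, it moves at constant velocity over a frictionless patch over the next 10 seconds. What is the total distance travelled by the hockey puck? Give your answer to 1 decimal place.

174.0 m

Phase 1 (decelerating): v₀ = 9.50 m/s, a = -1.1 m/s².
v² = v₀² + 2aΔx = 9.50² + 2·-1.1·16 = 55.0 → v = 7.42 m/s
t = (v − v₀)/a = (7.42 − 9.50)/-1.1 = 1.89 s

Phase 2 (constant speed): v₀ = 7.42 m/s, a = 0 m/s².
v = v₀ + at = 7.42 + (0)(10.5) = 7.42 m/s
Δx = v₀t + ½at² = 7.42·10.5 + 0.5·0·10.5² = 77.9 m

Phase 3 (decelerating): v₀ = 7.42 m/s, a = -0.5 m/s².
v = v₀ + at → t = (5 − 7.42) / -0.5 = 4.84 s
v² = v₀² + 2aΔx → Δx = (5² − 7.42²)/(2·-0.5) = 30.1 m

Phase 4 (constant speed): v₀ = 5.00 m/s, a = 0 m/s².
v = v₀ + at = 5.00 + (0)(10) = 5.00 m/s
Δx = v₀t + ½at² = 5.00·10 + 0.5·0·10² = 50.0 m
Total distance = 16.0 + 77.9 + 30.1 + 50.0 = 174 m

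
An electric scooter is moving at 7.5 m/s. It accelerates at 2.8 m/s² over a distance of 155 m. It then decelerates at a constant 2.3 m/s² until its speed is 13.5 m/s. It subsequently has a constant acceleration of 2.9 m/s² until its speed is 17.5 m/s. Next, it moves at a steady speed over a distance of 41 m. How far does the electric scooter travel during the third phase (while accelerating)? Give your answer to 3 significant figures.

Phase 1 (accelerating): v₀ = 7.50 m/s, a = 2.8 m/s².
v² = v₀² + 2aΔx = 7.50² + 2·2.8·155 = 924 → v = 30.4 m/s
t = (v − v₀)/a = (30.4 − 7.50)/2.8 = 8.18 s

Phase 2 (decelerating): v₀ = 30.4 m/s, a = -2.3 m/s².
v = v₀ + at → t = (13.5 − 30.4) / -2.3 = 7.35 s
v² = v₀² + 2aΔx → Δx = (13.5² − 30.4²)/(2·-2.3) = 161 m

Phase 3 (accelerating): v₀ = 13.5 m/s, a = 2.9 m/s².
v = v₀ + at → t = (17.5 − 13.5) / 2.9 = 1.38 s
v² = v₀² + 2aΔx → Δx = (17.5² − 13.5²)/(2·2.9) = 21.4 m
Distance in phase 3 = 21.4 m

21.4 m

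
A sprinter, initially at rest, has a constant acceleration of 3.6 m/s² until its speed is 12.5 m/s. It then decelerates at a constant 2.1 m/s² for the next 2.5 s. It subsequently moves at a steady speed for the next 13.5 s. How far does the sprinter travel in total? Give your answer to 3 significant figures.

144 m

Phase 1 (accelerating): v₀ = 0 m/s, a = 3.6 m/s².
v = v₀ + at → t = (12.5 − 0) / 3.6 = 3.47 s
v² = v₀² + 2aΔx → Δx = (12.5² − 0²)/(2·3.6) = 21.7 m

Phase 2 (decelerating): v₀ = 12.5 m/s, a = -2.1 m/s².
v = v₀ + at = 12.5 + (-2.1)(2.5) = 7.25 m/s
Δx = v₀t + ½at² = 12.5·2.5 + 0.5·-2.1·2.5² = 24.7 m

Phase 3 (constant speed): v₀ = 7.25 m/s, a = 0 m/s².
v = v₀ + at = 7.25 + (0)(13.5) = 7.25 m/s
Δx = v₀t + ½at² = 7.25·13.5 + 0.5·0·13.5² = 97.9 m
Total distance = 21.7 + 24.7 + 97.9 = 144 m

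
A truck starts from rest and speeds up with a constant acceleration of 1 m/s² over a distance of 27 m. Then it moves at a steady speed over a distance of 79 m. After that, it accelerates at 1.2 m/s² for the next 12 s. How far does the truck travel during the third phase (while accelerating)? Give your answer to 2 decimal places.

Phase 1 (accelerating): v₀ = 0 m/s, a = 1 m/s².
v² = v₀² + 2aΔx = 0² + 2·1·27 = 54.0 → v = 7.35 m/s
t = (v − v₀)/a = (7.35 − 0)/1 = 7.35 s

Phase 2 (constant speed): v₀ = 7.35 m/s, a = 0 m/s².
Constant speed: t = d/v = 79/7.35 = 10.8 s

Phase 3 (accelerating): v₀ = 7.35 m/s, a = 1.2 m/s².
v = v₀ + at = 7.35 + (1.2)(12) = 21.7 m/s
Δx = v₀t + ½at² = 7.35·12 + 0.5·1.2·12² = 175 m
Distance in phase 3 = 175 m

174.58 m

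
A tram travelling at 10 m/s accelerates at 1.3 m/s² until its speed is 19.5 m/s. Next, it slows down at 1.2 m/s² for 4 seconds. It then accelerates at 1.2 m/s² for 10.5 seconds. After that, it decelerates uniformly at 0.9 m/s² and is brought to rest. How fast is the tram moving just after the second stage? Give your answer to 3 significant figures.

14.7 m/s

Phase 1 (accelerating): v₀ = 10.0 m/s, a = 1.3 m/s².
v = v₀ + at → t = (19.5 − 10.0) / 1.3 = 7.31 s
v² = v₀² + 2aΔx → Δx = (19.5² − 10.0²)/(2·1.3) = 108 m

Phase 2 (decelerating): v₀ = 19.5 m/s, a = -1.2 m/s².
v = v₀ + at = 19.5 + (-1.2)(4) = 14.7 m/s
Δx = v₀t + ½at² = 19.5·4 + 0.5·-1.2·4² = 68.4 m
Speed at end of phase 2 = 14.7 m/s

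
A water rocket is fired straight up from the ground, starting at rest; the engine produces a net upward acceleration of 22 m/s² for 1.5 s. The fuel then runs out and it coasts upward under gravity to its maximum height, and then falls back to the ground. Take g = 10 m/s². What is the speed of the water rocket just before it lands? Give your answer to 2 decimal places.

39.80 m/s

Phase 1 (powered ascent): v₀ = 0 m/s, a = 22 m/s².
v = v₀ + at = 0 + (22)(1.5) = 33.0 m/s
Δx = v₀t + ½at² = 0·1.5 + 0.5·22·1.5² = 24.8 m

Phase 2 (coasting upward): v₀ = 33.0 m/s, a = -10 m/s².
v = v₀ + at → t = (0 − 33.0) / -10 = 3.30 s
v² = v₀² + 2aΔx → Δx = (0² − 33.0²)/(2·-10) = 54.5 m

Phase 3 (free fall): v₀ = 0 m/s, a = -10 m/s².
Falls 79.2 m from rest: t = √(2·79.2/10) = 3.98 s; v = g·t = 39.8 m/s.
Impact speed = 39.8 m/s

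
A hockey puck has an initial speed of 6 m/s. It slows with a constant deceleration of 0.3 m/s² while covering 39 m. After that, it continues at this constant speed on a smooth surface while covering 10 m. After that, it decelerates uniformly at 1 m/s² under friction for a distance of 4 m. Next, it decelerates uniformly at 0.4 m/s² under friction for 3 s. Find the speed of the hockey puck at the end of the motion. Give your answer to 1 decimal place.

0.9 m/s

Phase 1 (decelerating): v₀ = 6.00 m/s, a = -0.3 m/s².
v² = v₀² + 2aΔx = 6.00² + 2·-0.3·39 = 12.6 → v = 3.55 m/s
t = (v − v₀)/a = (3.55 − 6.00)/-0.3 = 8.17 s

Phase 2 (constant speed): v₀ = 3.55 m/s, a = 0 m/s².
Constant speed: t = d/v = 10/3.55 = 2.82 s

Phase 3 (decelerating): v₀ = 3.55 m/s, a = -1 m/s².
v² = v₀² + 2aΔx = 3.55² + 2·-1·4 = 4.60 → v = 2.14 m/s
t = (v − v₀)/a = (2.14 − 3.55)/-1 = 1.40 s

Phase 4 (decelerating): v₀ = 2.14 m/s, a = -0.4 m/s².
v = v₀ + at = 2.14 + (-0.4)(3) = 0.945 m/s
Δx = v₀t + ½at² = 2.14·3 + 0.5·-0.4·3² = 4.63 m
Final speed = 0.945 m/s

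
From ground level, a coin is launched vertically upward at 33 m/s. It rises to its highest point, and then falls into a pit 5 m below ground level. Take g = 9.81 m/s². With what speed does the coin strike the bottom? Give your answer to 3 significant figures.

34.5 m/s

Phase 1 (rising): v₀ = 33.0 m/s, a = -9.81 m/s².
v = v₀ + at → t = (0 − 33.0) / -9.81 = 3.36 s
v² = v₀² + 2aΔx → Δx = (0² − 33.0²)/(2·-9.81) = 55.5 m

Phase 2 (falling): v₀ = 0 m/s, a = -9.81 m/s².
Falls 60.5 m from rest: t = √(2·60.5/9.81) = 3.51 s; v = g·t = 34.5 m/s.
Final speed = 34.5 m/s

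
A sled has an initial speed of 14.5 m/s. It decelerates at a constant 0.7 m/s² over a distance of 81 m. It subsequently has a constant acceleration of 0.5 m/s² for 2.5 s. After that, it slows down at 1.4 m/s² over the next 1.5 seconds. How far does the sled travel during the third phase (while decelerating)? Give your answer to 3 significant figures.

Phase 1 (decelerating): v₀ = 14.5 m/s, a = -0.7 m/s².
v² = v₀² + 2aΔx = 14.5² + 2·-0.7·81 = 96.9 → v = 9.84 m/s
t = (v − v₀)/a = (9.84 − 14.5)/-0.7 = 6.66 s

Phase 2 (accelerating): v₀ = 9.84 m/s, a = 0.5 m/s².
v = v₀ + at = 9.84 + (0.5)(2.5) = 11.1 m/s
Δx = v₀t + ½at² = 9.84·2.5 + 0.5·0.5·2.5² = 26.2 m

Phase 3 (decelerating): v₀ = 11.1 m/s, a = -1.4 m/s².
v = v₀ + at = 11.1 + (-1.4)(1.5) = 8.99 m/s
Δx = v₀t + ½at² = 11.1·1.5 + 0.5·-1.4·1.5² = 15.1 m
Distance in phase 3 = 15.1 m

15.1 m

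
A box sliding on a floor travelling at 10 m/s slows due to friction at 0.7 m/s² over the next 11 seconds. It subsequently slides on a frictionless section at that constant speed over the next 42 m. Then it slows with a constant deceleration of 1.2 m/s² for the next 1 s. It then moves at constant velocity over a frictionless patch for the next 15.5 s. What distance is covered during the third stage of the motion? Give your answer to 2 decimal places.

Phase 1 (decelerating): v₀ = 10.0 m/s, a = -0.7 m/s².
v = v₀ + at = 10.0 + (-0.7)(11) = 2.30 m/s
Δx = v₀t + ½at² = 10.0·11 + 0.5·-0.7·11² = 67.7 m

Phase 2 (constant speed): v₀ = 2.30 m/s, a = 0 m/s².
Constant speed: t = d/v = 42/2.30 = 18.3 s

Phase 3 (decelerating): v₀ = 2.30 m/s, a = -1.2 m/s².
v = v₀ + at = 2.30 + (-1.2)(1) = 1.10 m/s
Δx = v₀t + ½at² = 2.30·1 + 0.5·-1.2·1² = 1.70 m
Distance in phase 3 = 1.70 m

1.70 m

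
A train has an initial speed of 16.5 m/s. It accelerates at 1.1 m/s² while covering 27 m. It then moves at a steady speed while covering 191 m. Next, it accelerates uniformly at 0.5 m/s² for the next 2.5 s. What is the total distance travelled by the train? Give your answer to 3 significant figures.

Phase 1 (accelerating): v₀ = 16.5 m/s, a = 1.1 m/s².
v² = v₀² + 2aΔx = 16.5² + 2·1.1·27 = 332 → v = 18.2 m/s
t = (v − v₀)/a = (18.2 − 16.5)/1.1 = 1.56 s

Phase 2 (constant speed): v₀ = 18.2 m/s, a = 0 m/s².
Constant speed: t = d/v = 191/18.2 = 10.5 s

Phase 3 (accelerating): v₀ = 18.2 m/s, a = 0.5 m/s².
v = v₀ + at = 18.2 + (0.5)(2.5) = 19.5 m/s
Δx = v₀t + ½at² = 18.2·2.5 + 0.5·0.5·2.5² = 47.1 m
Total distance = 27.0 + 191 + 47.1 = 265 m

265 m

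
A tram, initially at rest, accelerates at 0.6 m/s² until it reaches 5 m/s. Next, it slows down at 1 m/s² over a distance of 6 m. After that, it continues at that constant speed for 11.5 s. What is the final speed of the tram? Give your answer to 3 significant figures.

3.61 m/s

Phase 1 (accelerating): v₀ = 0 m/s, a = 0.6 m/s².
v = v₀ + at → t = (5 − 0) / 0.6 = 8.33 s
v² = v₀² + 2aΔx → Δx = (5² − 0²)/(2·0.6) = 20.8 m

Phase 2 (decelerating): v₀ = 5.00 m/s, a = -1 m/s².
v² = v₀² + 2aΔx = 5.00² + 2·-1·6 = 13.0 → v = 3.61 m/s
t = (v − v₀)/a = (3.61 − 5.00)/-1 = 1.39 s

Phase 3 (constant speed): v₀ = 3.61 m/s, a = 0 m/s².
v = v₀ + at = 3.61 + (0)(11.5) = 3.61 m/s
Δx = v₀t + ½at² = 3.61·11.5 + 0.5·0·11.5² = 41.5 m
Final speed = 3.61 m/s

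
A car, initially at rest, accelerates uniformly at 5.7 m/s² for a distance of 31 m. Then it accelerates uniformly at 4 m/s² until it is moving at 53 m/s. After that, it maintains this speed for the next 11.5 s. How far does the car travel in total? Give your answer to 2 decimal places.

Phase 1 (accelerating): v₀ = 0 m/s, a = 5.7 m/s².
v² = v₀² + 2aΔx = 0² + 2·5.7·31 = 353 → v = 18.8 m/s
t = (v − v₀)/a = (18.8 − 0)/5.7 = 3.30 s

Phase 2 (accelerating): v₀ = 18.8 m/s, a = 4 m/s².
v = v₀ + at → t = (53 − 18.8) / 4 = 8.55 s
v² = v₀² + 2aΔx → Δx = (53² − 18.8²)/(2·4) = 307 m

Phase 3 (constant speed): v₀ = 53.0 m/s, a = 0 m/s².
v = v₀ + at = 53.0 + (0)(11.5) = 53.0 m/s
Δx = v₀t + ½at² = 53.0·11.5 + 0.5·0·11.5² = 610 m
Total distance = 31.0 + 307 + 610 = 947 m

947.45 m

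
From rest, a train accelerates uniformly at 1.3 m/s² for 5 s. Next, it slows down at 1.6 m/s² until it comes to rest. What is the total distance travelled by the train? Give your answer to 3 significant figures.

29.5 m

Phase 1 (accelerating): v₀ = 0 m/s, a = 1.3 m/s².
v = v₀ + at = 0 + (1.3)(5) = 6.50 m/s
Δx = v₀t + ½at² = 0·5 + 0.5·1.3·5² = 16.2 m

Phase 2 (decelerating): v₀ = 6.50 m/s, a = -1.6 m/s².
v = v₀ + at → t = (0 − 6.50) / -1.6 = 4.06 s
v² = v₀² + 2aΔx → Δx = (0² − 6.50²)/(2·-1.6) = 13.2 m
Total distance = 16.2 + 13.2 = 29.5 m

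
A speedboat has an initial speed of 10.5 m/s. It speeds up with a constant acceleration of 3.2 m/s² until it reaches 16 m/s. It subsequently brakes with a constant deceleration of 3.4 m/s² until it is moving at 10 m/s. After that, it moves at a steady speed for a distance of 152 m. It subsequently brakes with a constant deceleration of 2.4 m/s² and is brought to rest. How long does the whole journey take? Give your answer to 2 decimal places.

22.85 s

Phase 1 (accelerating): v₀ = 10.5 m/s, a = 3.2 m/s².
v = v₀ + at → t = (16 − 10.5) / 3.2 = 1.72 s
v² = v₀² + 2aΔx → Δx = (16² − 10.5²)/(2·3.2) = 22.8 m

Phase 2 (decelerating): v₀ = 16.0 m/s, a = -3.4 m/s².
v = v₀ + at → t = (10 − 16.0) / -3.4 = 1.76 s
v² = v₀² + 2aΔx → Δx = (10² − 16.0²)/(2·-3.4) = 22.9 m

Phase 3 (constant speed): v₀ = 10.0 m/s, a = 0 m/s².
Constant speed: t = d/v = 152/10.0 = 15.2 s

Phase 4 (decelerating): v₀ = 10.0 m/s, a = -2.4 m/s².
v = v₀ + at → t = (0 − 10.0) / -2.4 = 4.17 s
v² = v₀² + 2aΔx → Δx = (0² − 10.0²)/(2·-2.4) = 20.8 m
Total time = 1.72 + 1.76 + 15.2 + 4.17 = 22.9 s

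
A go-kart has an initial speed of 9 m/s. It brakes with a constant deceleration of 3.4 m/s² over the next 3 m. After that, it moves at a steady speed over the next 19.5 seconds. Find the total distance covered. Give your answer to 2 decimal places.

154.80 m

Phase 1 (decelerating): v₀ = 9.00 m/s, a = -3.4 m/s².
v² = v₀² + 2aΔx = 9.00² + 2·-3.4·3 = 60.6 → v = 7.78 m/s
t = (v − v₀)/a = (7.78 − 9.00)/-3.4 = 0.357 s

Phase 2 (constant speed): v₀ = 7.78 m/s, a = 0 m/s².
v = v₀ + at = 7.78 + (0)(19.5) = 7.78 m/s
Δx = v₀t + ½at² = 7.78·19.5 + 0.5·0·19.5² = 152 m
Total distance = 3.00 + 152 = 155 m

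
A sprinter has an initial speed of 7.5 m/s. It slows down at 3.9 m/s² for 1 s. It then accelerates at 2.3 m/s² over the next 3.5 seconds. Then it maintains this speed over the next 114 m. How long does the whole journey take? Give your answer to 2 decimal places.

14.29 s

Phase 1 (decelerating): v₀ = 7.50 m/s, a = -3.9 m/s².
v = v₀ + at = 7.50 + (-3.9)(1) = 3.60 m/s
Δx = v₀t + ½at² = 7.50·1 + 0.5·-3.9·1² = 5.55 m

Phase 2 (accelerating): v₀ = 3.60 m/s, a = 2.3 m/s².
v = v₀ + at = 3.60 + (2.3)(3.5) = 11.6 m/s
Δx = v₀t + ½at² = 3.60·3.5 + 0.5·2.3·3.5² = 26.7 m

Phase 3 (constant speed): v₀ = 11.6 m/s, a = 0 m/s².
Constant speed: t = d/v = 114/11.6 = 9.79 s
Total time = 1.00 + 3.50 + 9.79 = 14.3 s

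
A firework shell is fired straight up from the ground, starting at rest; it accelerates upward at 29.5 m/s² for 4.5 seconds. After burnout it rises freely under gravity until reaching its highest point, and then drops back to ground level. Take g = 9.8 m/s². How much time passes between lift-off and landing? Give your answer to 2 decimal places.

Phase 1 (powered ascent): v₀ = 0 m/s, a = 29.5 m/s².
v = v₀ + at = 0 + (29.5)(4.5) = 133 m/s
Δx = v₀t + ½at² = 0·4.5 + 0.5·29.5·4.5² = 299 m

Phase 2 (coasting upward): v₀ = 133 m/s, a = -9.8 m/s².
v = v₀ + at → t = (0 − 133) / -9.8 = 13.5 s
v² = v₀² + 2aΔx → Δx = (0² − 133²)/(2·-9.8) = 899 m

Phase 3 (free fall): v₀ = 0 m/s, a = -9.8 m/s².
Falls 1200 m from rest: t = √(2·1200/9.8) = 15.6 s; v = g·t = 153 m/s.
Total time = 4.50 + 13.5 + 15.6 = 33.7 s

33.68 s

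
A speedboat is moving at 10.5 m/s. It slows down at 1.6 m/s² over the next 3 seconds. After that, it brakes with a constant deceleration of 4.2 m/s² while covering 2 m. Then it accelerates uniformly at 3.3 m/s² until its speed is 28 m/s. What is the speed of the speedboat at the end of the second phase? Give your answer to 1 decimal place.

4.0 m/s

Phase 1 (decelerating): v₀ = 10.5 m/s, a = -1.6 m/s².
v = v₀ + at = 10.5 + (-1.6)(3) = 5.70 m/s
Δx = v₀t + ½at² = 10.5·3 + 0.5·-1.6·3² = 24.3 m

Phase 2 (decelerating): v₀ = 5.70 m/s, a = -4.2 m/s².
v² = v₀² + 2aΔx = 5.70² + 2·-4.2·2 = 15.7 → v = 3.96 m/s
t = (v − v₀)/a = (3.96 − 5.70)/-4.2 = 0.414 s
Speed at end of phase 2 = 3.96 m/s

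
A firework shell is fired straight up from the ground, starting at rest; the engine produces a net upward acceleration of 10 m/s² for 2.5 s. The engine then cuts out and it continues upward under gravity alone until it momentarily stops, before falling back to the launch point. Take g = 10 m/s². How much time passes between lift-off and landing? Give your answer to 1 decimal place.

Phase 1 (powered ascent): v₀ = 0 m/s, a = 10 m/s².
v = v₀ + at = 0 + (10)(2.5) = 25.0 m/s
Δx = v₀t + ½at² = 0·2.5 + 0.5·10·2.5² = 31.2 m

Phase 2 (coasting upward): v₀ = 25.0 m/s, a = -10 m/s².
v = v₀ + at → t = (0 − 25.0) / -10 = 2.50 s
v² = v₀² + 2aΔx → Δx = (0² − 25.0²)/(2·-10) = 31.2 m

Phase 3 (free fall): v₀ = 0 m/s, a = -10 m/s².
Falls 62.5 m from rest: t = √(2·62.5/10) = 3.54 s; v = g·t = 35.4 m/s.
Total time = 2.50 + 2.50 + 3.54 = 8.54 s

8.5 s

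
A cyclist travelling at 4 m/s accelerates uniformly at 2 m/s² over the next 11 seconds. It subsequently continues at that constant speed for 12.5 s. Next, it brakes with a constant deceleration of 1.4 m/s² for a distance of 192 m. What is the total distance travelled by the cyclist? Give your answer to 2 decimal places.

682.00 m

Phase 1 (accelerating): v₀ = 4.00 m/s, a = 2 m/s².
v = v₀ + at = 4.00 + (2)(11) = 26.0 m/s
Δx = v₀t + ½at² = 4.00·11 + 0.5·2·11² = 165 m

Phase 2 (constant speed): v₀ = 26.0 m/s, a = 0 m/s².
v = v₀ + at = 26.0 + (0)(12.5) = 26.0 m/s
Δx = v₀t + ½at² = 26.0·12.5 + 0.5·0·12.5² = 325 m

Phase 3 (decelerating): v₀ = 26.0 m/s, a = -1.4 m/s².
v² = v₀² + 2aΔx = 26.0² + 2·-1.4·192 = 138 → v = 11.8 m/s
t = (v − v₀)/a = (11.8 − 26.0)/-1.4 = 10.2 s
Total distance = 165 + 325 + 192 = 682 m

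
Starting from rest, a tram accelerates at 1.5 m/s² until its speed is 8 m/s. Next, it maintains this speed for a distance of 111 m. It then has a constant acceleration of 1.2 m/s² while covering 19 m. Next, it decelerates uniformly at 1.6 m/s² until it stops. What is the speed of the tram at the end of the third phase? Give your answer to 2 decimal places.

Phase 1 (accelerating): v₀ = 0 m/s, a = 1.5 m/s².
v = v₀ + at → t = (8 − 0) / 1.5 = 5.33 s
v² = v₀² + 2aΔx → Δx = (8² − 0²)/(2·1.5) = 21.3 m

Phase 2 (constant speed): v₀ = 8.00 m/s, a = 0 m/s².
Constant speed: t = d/v = 111/8.00 = 13.9 s

Phase 3 (accelerating): v₀ = 8.00 m/s, a = 1.2 m/s².
v² = v₀² + 2aΔx = 8.00² + 2·1.2·19 = 110 → v = 10.5 m/s
t = (v − v₀)/a = (10.5 − 8.00)/1.2 = 2.06 s
Speed at end of phase 3 = 10.5 m/s

10.47 m/s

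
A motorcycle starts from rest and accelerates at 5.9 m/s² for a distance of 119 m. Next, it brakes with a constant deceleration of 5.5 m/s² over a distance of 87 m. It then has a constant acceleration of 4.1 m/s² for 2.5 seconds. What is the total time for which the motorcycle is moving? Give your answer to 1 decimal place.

11.8 s

Phase 1 (accelerating): v₀ = 0 m/s, a = 5.9 m/s².
v² = v₀² + 2aΔx = 0² + 2·5.9·119 = 1400 → v = 37.5 m/s
t = (v − v₀)/a = (37.5 − 0)/5.9 = 6.35 s

Phase 2 (decelerating): v₀ = 37.5 m/s, a = -5.5 m/s².
v² = v₀² + 2aΔx = 37.5² + 2·-5.5·87 = 447 → v = 21.1 m/s
t = (v − v₀)/a = (21.1 − 37.5)/-5.5 = 2.97 s

Phase 3 (accelerating): v₀ = 21.1 m/s, a = 4.1 m/s².
v = v₀ + at = 21.1 + (4.1)(2.5) = 31.4 m/s
Δx = v₀t + ½at² = 21.1·2.5 + 0.5·4.1·2.5² = 65.7 m
Total time = 6.35 + 2.97 + 2.50 = 11.8 s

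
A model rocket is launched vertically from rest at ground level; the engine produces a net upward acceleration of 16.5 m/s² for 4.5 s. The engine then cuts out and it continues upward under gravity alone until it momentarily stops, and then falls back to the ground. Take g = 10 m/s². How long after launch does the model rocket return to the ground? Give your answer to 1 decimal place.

21.3 s

Phase 1 (powered ascent): v₀ = 0 m/s, a = 16.5 m/s².
v = v₀ + at = 0 + (16.5)(4.5) = 74.2 m/s
Δx = v₀t + ½at² = 0·4.5 + 0.5·16.5·4.5² = 167 m

Phase 2 (coasting upward): v₀ = 74.2 m/s, a = -10 m/s².
v = v₀ + at → t = (0 − 74.2) / -10 = 7.42 s
v² = v₀² + 2aΔx → Δx = (0² − 74.2²)/(2·-10) = 276 m

Phase 3 (free fall): v₀ = 0 m/s, a = -10 m/s².
Falls 443 m from rest: t = √(2·443/10) = 9.41 s; v = g·t = 94.1 m/s.
Total time = 4.50 + 7.42 + 9.41 = 21.3 s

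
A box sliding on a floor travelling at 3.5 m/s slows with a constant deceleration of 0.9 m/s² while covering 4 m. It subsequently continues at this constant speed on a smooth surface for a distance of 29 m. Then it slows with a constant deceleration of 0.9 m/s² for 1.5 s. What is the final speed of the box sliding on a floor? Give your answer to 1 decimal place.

Phase 1 (decelerating): v₀ = 3.50 m/s, a = -0.9 m/s².
v² = v₀² + 2aΔx = 3.50² + 2·-0.9·4 = 5.05 → v = 2.25 m/s
t = (v − v₀)/a = (2.25 − 3.50)/-0.9 = 1.39 s

Phase 2 (constant speed): v₀ = 2.25 m/s, a = 0 m/s².
Constant speed: t = d/v = 29/2.25 = 12.9 s

Phase 3 (decelerating): v₀ = 2.25 m/s, a = -0.9 m/s².
v = v₀ + at = 2.25 + (-0.9)(1.5) = 0.897 m/s
Δx = v₀t + ½at² = 2.25·1.5 + 0.5·-0.9·1.5² = 2.36 m
Final speed = 0.897 m/s

0.9 m/s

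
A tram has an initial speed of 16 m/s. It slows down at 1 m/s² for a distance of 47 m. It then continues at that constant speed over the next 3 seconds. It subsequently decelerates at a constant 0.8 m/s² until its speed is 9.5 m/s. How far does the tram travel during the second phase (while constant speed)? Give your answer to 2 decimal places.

Phase 1 (decelerating): v₀ = 16.0 m/s, a = -1 m/s².
v² = v₀² + 2aΔx = 16.0² + 2·-1·47 = 162 → v = 12.7 m/s
t = (v − v₀)/a = (12.7 − 16.0)/-1 = 3.27 s

Phase 2 (constant speed): v₀ = 12.7 m/s, a = 0 m/s².
v = v₀ + at = 12.7 + (0)(3) = 12.7 m/s
Δx = v₀t + ½at² = 12.7·3 + 0.5·0·3² = 38.2 m
Distance in phase 2 = 38.2 m

38.18 m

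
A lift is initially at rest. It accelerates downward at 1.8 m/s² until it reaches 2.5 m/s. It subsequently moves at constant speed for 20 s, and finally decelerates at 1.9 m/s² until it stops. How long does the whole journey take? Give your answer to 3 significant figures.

22.7 s

Phase 1 (accelerating): v₀ = 0 m/s, a = 1.8 m/s².
v = v₀ + at → t = (2.5 − 0) / 1.8 = 1.39 s
v² = v₀² + 2aΔx → Δx = (2.5² − 0²)/(2·1.8) = 1.74 m

Phase 2 (constant speed): v₀ = 2.50 m/s, a = 0 m/s².
v = v₀ + at = 2.50 + (0)(20) = 2.50 m/s
Δx = v₀t + ½at² = 2.50·20 + 0.5·0·20² = 50.0 m

Phase 3 (decelerating): v₀ = 2.50 m/s, a = -1.9 m/s².
v = v₀ + at → t = (0 − 2.50) / -1.9 = 1.32 s
v² = v₀² + 2aΔx → Δx = (0² − 2.50²)/(2·-1.9) = 1.64 m
Total time = 1.39 + 20.0 + 1.32 = 22.7 s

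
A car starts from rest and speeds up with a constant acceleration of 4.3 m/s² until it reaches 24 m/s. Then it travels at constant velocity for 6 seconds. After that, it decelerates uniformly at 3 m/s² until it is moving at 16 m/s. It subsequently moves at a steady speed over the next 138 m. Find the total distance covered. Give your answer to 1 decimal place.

Phase 1 (accelerating): v₀ = 0 m/s, a = 4.3 m/s².
v = v₀ + at → t = (24 − 0) / 4.3 = 5.58 s
v² = v₀² + 2aΔx → Δx = (24² − 0²)/(2·4.3) = 67.0 m

Phase 2 (constant speed): v₀ = 24.0 m/s, a = 0 m/s².
v = v₀ + at = 24.0 + (0)(6) = 24.0 m/s
Δx = v₀t + ½at² = 24.0·6 + 0.5·0·6² = 144 m

Phase 3 (decelerating): v₀ = 24.0 m/s, a = -3 m/s².
v = v₀ + at → t = (16 − 24.0) / -3 = 2.67 s
v² = v₀² + 2aΔx → Δx = (16² − 24.0²)/(2·-3) = 53.3 m

Phase 4 (constant speed): v₀ = 16.0 m/s, a = 0 m/s².
Constant speed: t = d/v = 138/16.0 = 8.62 s
Total distance = 67.0 + 144 + 53.3 + 138 = 402 m

402.3 m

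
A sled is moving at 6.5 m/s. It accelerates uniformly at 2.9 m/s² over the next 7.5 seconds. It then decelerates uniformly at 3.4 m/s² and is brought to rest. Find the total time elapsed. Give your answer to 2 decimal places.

Phase 1 (accelerating): v₀ = 6.50 m/s, a = 2.9 m/s².
v = v₀ + at = 6.50 + (2.9)(7.5) = 28.2 m/s
Δx = v₀t + ½at² = 6.50·7.5 + 0.5·2.9·7.5² = 130 m

Phase 2 (decelerating): v₀ = 28.2 m/s, a = -3.4 m/s².
v = v₀ + at → t = (0 − 28.2) / -3.4 = 8.31 s
v² = v₀² + 2aΔx → Δx = (0² − 28.2²)/(2·-3.4) = 117 m
Total time = 7.50 + 8.31 = 15.8 s

15.81 s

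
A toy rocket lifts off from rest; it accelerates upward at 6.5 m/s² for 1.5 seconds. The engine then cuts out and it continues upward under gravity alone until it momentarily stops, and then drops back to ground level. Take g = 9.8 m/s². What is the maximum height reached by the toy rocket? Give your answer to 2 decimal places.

Phase 1 (powered ascent): v₀ = 0 m/s, a = 6.5 m/s².
v = v₀ + at = 0 + (6.5)(1.5) = 9.75 m/s
Δx = v₀t + ½at² = 0·1.5 + 0.5·6.5·1.5² = 7.31 m

Phase 2 (coasting upward): v₀ = 9.75 m/s, a = -9.8 m/s².
v = v₀ + at → t = (0 − 9.75) / -9.8 = 0.995 s
v² = v₀² + 2aΔx → Δx = (0² − 9.75²)/(2·-9.8) = 4.85 m
Maximum height = 7.31 + 4.85 = 12.2 m

12.16 m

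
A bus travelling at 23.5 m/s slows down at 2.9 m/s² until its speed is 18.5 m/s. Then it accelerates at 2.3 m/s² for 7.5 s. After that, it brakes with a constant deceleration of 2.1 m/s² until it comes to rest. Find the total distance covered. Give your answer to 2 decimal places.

Phase 1 (decelerating): v₀ = 23.5 m/s, a = -2.9 m/s².
v = v₀ + at → t = (18.5 − 23.5) / -2.9 = 1.72 s
v² = v₀² + 2aΔx → Δx = (18.5² − 23.5²)/(2·-2.9) = 36.2 m

Phase 2 (accelerating): v₀ = 18.5 m/s, a = 2.3 m/s².
v = v₀ + at = 18.5 + (2.3)(7.5) = 35.8 m/s
Δx = v₀t + ½at² = 18.5·7.5 + 0.5·2.3·7.5² = 203 m

Phase 3 (decelerating): v₀ = 35.8 m/s, a = -2.1 m/s².
v = v₀ + at → t = (0 − 35.8) / -2.1 = 17.0 s
v² = v₀² + 2aΔx → Δx = (0² − 35.8²)/(2·-2.1) = 304 m
Total distance = 36.2 + 203 + 304 = 544 m

543.94 m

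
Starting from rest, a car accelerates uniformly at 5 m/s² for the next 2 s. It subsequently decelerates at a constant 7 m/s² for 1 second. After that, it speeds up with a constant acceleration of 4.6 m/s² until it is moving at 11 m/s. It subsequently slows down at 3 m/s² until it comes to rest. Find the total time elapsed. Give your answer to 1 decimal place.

Phase 1 (accelerating): v₀ = 0 m/s, a = 5 m/s².
v = v₀ + at = 0 + (5)(2) = 10.0 m/s
Δx = v₀t + ½at² = 0·2 + 0.5·5·2² = 10.0 m

Phase 2 (decelerating): v₀ = 10.0 m/s, a = -7 m/s².
v = v₀ + at = 10.0 + (-7)(1) = 3.00 m/s
Δx = v₀t + ½at² = 10.0·1 + 0.5·-7·1² = 6.50 m

Phase 3 (accelerating): v₀ = 3.00 m/s, a = 4.6 m/s².
v = v₀ + at → t = (11 − 3.00) / 4.6 = 1.74 s
v² = v₀² + 2aΔx → Δx = (11² − 3.00²)/(2·4.6) = 12.2 m

Phase 4 (decelerating): v₀ = 11.0 m/s, a = -3 m/s².
v = v₀ + at → t = (0 − 11.0) / -3 = 3.67 s
v² = v₀² + 2aΔx → Δx = (0² − 11.0²)/(2·-3) = 20.2 m
Total time = 2.00 + 1.00 + 1.74 + 3.67 = 8.41 s

8.4 s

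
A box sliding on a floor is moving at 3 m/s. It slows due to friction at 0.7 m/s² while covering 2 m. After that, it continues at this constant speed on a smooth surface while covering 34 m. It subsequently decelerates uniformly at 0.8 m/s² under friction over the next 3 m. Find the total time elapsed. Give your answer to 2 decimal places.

16.02 s

Phase 1 (decelerating): v₀ = 3.00 m/s, a = -0.7 m/s².
v² = v₀² + 2aΔx = 3.00² + 2·-0.7·2 = 6.20 → v = 2.49 m/s
t = (v − v₀)/a = (2.49 − 3.00)/-0.7 = 0.729 s

Phase 2 (constant speed): v₀ = 2.49 m/s, a = 0 m/s².
Constant speed: t = d/v = 34/2.49 = 13.7 s

Phase 3 (decelerating): v₀ = 2.49 m/s, a = -0.8 m/s².
v² = v₀² + 2aΔx = 2.49² + 2·-0.8·3 = 1.40 → v = 1.18 m/s
t = (v − v₀)/a = (1.18 − 2.49)/-0.8 = 1.63 s
Total time = 0.729 + 13.7 + 1.63 = 16.0 s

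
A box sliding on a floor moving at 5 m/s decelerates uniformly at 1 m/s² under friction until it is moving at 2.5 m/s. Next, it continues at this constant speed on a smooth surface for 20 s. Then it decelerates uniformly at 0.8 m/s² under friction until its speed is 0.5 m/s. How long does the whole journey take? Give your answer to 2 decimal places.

Phase 1 (decelerating): v₀ = 5.00 m/s, a = -1 m/s².
v = v₀ + at → t = (2.5 − 5.00) / -1 = 2.50 s
v² = v₀² + 2aΔx → Δx = (2.5² − 5.00²)/(2·-1) = 9.38 m

Phase 2 (constant speed): v₀ = 2.50 m/s, a = 0 m/s².
v = v₀ + at = 2.50 + (0)(20) = 2.50 m/s
Δx = v₀t + ½at² = 2.50·20 + 0.5·0·20² = 50.0 m

Phase 3 (decelerating): v₀ = 2.50 m/s, a = -0.8 m/s².
v = v₀ + at → t = (0.5 − 2.50) / -0.8 = 2.50 s
v² = v₀² + 2aΔx → Δx = (0.5² − 2.50²)/(2·-0.8) = 3.75 m
Total time = 2.50 + 20.0 + 2.50 = 25.0 s

25.00 s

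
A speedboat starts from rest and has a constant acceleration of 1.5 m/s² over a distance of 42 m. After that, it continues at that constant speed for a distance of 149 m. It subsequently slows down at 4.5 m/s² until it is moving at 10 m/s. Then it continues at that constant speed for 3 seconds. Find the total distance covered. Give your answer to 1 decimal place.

223.9 m

Phase 1 (accelerating): v₀ = 0 m/s, a = 1.5 m/s².
v² = v₀² + 2aΔx = 0² + 2·1.5·42 = 126 → v = 11.2 m/s
t = (v − v₀)/a = (11.2 − 0)/1.5 = 7.48 s

Phase 2 (constant speed): v₀ = 11.2 m/s, a = 0 m/s².
Constant speed: t = d/v = 149/11.2 = 13.3 s

Phase 3 (decelerating): v₀ = 11.2 m/s, a = -4.5 m/s².
v = v₀ + at → t = (10 − 11.2) / -4.5 = 0.272 s
v² = v₀² + 2aΔx → Δx = (10² − 11.2²)/(2·-4.5) = 2.89 m

Phase 4 (constant speed): v₀ = 10.0 m/s, a = 0 m/s².
v = v₀ + at = 10.0 + (0)(3) = 10.0 m/s
Δx = v₀t + ½at² = 10.0·3 + 0.5·0·3² = 30.0 m
Total distance = 42.0 + 149 + 2.89 + 30.0 = 224 m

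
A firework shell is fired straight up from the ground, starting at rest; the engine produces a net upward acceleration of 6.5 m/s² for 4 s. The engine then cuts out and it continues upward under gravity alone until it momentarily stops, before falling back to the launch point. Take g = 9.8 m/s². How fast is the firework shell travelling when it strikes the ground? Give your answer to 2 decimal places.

41.17 m/s

Phase 1 (powered ascent): v₀ = 0 m/s, a = 6.5 m/s².
v = v₀ + at = 0 + (6.5)(4) = 26.0 m/s
Δx = v₀t + ½at² = 0·4 + 0.5·6.5·4² = 52.0 m

Phase 2 (coasting upward): v₀ = 26.0 m/s, a = -9.8 m/s².
v = v₀ + at → t = (0 − 26.0) / -9.8 = 2.65 s
v² = v₀² + 2aΔx → Δx = (0² − 26.0²)/(2·-9.8) = 34.5 m

Phase 3 (free fall): v₀ = 0 m/s, a = -9.8 m/s².
Falls 86.5 m from rest: t = √(2·86.5/9.8) = 4.20 s; v = g·t = 41.2 m/s.
Impact speed = 41.2 m/s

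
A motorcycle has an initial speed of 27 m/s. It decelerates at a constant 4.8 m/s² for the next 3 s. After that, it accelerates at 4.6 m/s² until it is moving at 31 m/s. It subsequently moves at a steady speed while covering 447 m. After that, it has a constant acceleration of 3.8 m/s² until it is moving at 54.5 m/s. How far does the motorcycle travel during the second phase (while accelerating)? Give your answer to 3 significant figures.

Phase 1 (decelerating): v₀ = 27.0 m/s, a = -4.8 m/s².
v = v₀ + at = 27.0 + (-4.8)(3) = 12.6 m/s
Δx = v₀t + ½at² = 27.0·3 + 0.5·-4.8·3² = 59.4 m

Phase 2 (accelerating): v₀ = 12.6 m/s, a = 4.6 m/s².
v = v₀ + at → t = (31 − 12.6) / 4.6 = 4.00 s
v² = v₀² + 2aΔx → Δx = (31² − 12.6²)/(2·4.6) = 87.2 m
Distance in phase 2 = 87.2 m

87.2 m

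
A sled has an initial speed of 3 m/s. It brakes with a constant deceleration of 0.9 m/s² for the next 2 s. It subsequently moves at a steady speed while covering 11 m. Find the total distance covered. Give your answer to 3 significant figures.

15.2 m

Phase 1 (decelerating): v₀ = 3.00 m/s, a = -0.9 m/s².
v = v₀ + at = 3.00 + (-0.9)(2) = 1.20 m/s
Δx = v₀t + ½at² = 3.00·2 + 0.5·-0.9·2² = 4.20 m

Phase 2 (constant speed): v₀ = 1.20 m/s, a = 0 m/s².
Constant speed: t = d/v = 11/1.20 = 9.17 s
Total distance = 4.20 + 11.0 = 15.2 m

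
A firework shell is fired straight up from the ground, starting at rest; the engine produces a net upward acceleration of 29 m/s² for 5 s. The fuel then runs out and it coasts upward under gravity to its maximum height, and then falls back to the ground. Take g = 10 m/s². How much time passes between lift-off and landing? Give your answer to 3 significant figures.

Phase 1 (powered ascent): v₀ = 0 m/s, a = 29 m/s².
v = v₀ + at = 0 + (29)(5) = 145 m/s
Δx = v₀t + ½at² = 0·5 + 0.5·29·5² = 362 m

Phase 2 (coasting upward): v₀ = 145 m/s, a = -10 m/s².
v = v₀ + at → t = (0 − 145) / -10 = 14.5 s
v² = v₀² + 2aΔx → Δx = (0² − 145²)/(2·-10) = 1050 m

Phase 3 (free fall): v₀ = 0 m/s, a = -10 m/s².
Falls 1410 m from rest: t = √(2·1410/10) = 16.8 s; v = g·t = 168 m/s.
Total time = 5.00 + 14.5 + 16.8 = 36.3 s

36.3 s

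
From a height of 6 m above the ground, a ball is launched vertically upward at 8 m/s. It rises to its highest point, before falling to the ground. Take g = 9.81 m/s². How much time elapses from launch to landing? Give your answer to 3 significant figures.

Phase 1 (rising): v₀ = 8.00 m/s, a = -9.81 m/s².
v = v₀ + at → t = (0 − 8.00) / -9.81 = 0.815 s
v² = v₀² + 2aΔx → Δx = (0² − 8.00²)/(2·-9.81) = 3.26 m

Phase 2 (falling): v₀ = 0 m/s, a = -9.81 m/s².
Falls 9.26 m from rest: t = √(2·9.26/9.81) = 1.37 s; v = g·t = 13.5 m/s.
Total time = 0.815 + 1.37 = 2.19 s

2.19 s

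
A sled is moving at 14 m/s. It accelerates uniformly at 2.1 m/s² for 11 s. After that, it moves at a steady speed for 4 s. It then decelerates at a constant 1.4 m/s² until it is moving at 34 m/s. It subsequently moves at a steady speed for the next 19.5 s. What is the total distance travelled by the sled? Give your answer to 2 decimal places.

1171.17 m

Phase 1 (accelerating): v₀ = 14.0 m/s, a = 2.1 m/s².
v = v₀ + at = 14.0 + (2.1)(11) = 37.1 m/s
Δx = v₀t + ½at² = 14.0·11 + 0.5·2.1·11² = 281 m

Phase 2 (constant speed): v₀ = 37.1 m/s, a = 0 m/s².
v = v₀ + at = 37.1 + (0)(4) = 37.1 m/s
Δx = v₀t + ½at² = 37.1·4 + 0.5·0·4² = 148 m

Phase 3 (decelerating): v₀ = 37.1 m/s, a = -1.4 m/s².
v = v₀ + at → t = (34 − 37.1) / -1.4 = 2.21 s
v² = v₀² + 2aΔx → Δx = (34² − 37.1²)/(2·-1.4) = 78.7 m

Phase 4 (constant speed): v₀ = 34.0 m/s, a = 0 m/s².
v = v₀ + at = 34.0 + (0)(19.5) = 34.0 m/s
Δx = v₀t + ½at² = 34.0·19.5 + 0.5·0·19.5² = 663 m
Total distance = 281 + 148 + 78.7 + 663 = 1170 m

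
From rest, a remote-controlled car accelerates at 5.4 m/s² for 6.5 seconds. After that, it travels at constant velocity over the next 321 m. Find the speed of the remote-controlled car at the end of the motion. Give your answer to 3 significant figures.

35.1 m/s

Phase 1 (accelerating): v₀ = 0 m/s, a = 5.4 m/s².
v = v₀ + at = 0 + (5.4)(6.5) = 35.1 m/s
Δx = v₀t + ½at² = 0·6.5 + 0.5·5.4·6.5² = 114 m

Phase 2 (constant speed): v₀ = 35.1 m/s, a = 0 m/s².
Constant speed: t = d/v = 321/35.1 = 9.15 s
Final speed = 35.1 m/s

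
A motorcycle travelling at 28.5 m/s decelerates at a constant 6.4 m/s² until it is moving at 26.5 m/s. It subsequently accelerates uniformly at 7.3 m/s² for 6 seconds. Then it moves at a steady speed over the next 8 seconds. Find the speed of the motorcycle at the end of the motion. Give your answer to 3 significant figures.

70.3 m/s

Phase 1 (decelerating): v₀ = 28.5 m/s, a = -6.4 m/s².
v = v₀ + at → t = (26.5 − 28.5) / -6.4 = 0.312 s
v² = v₀² + 2aΔx → Δx = (26.5² − 28.5²)/(2·-6.4) = 8.59 m

Phase 2 (accelerating): v₀ = 26.5 m/s, a = 7.3 m/s².
v = v₀ + at = 26.5 + (7.3)(6) = 70.3 m/s
Δx = v₀t + ½at² = 26.5·6 + 0.5·7.3·6² = 290 m

Phase 3 (constant speed): v₀ = 70.3 m/s, a = 0 m/s².
v = v₀ + at = 70.3 + (0)(8) = 70.3 m/s
Δx = v₀t + ½at² = 70.3·8 + 0.5·0·8² = 562 m
Final speed = 70.3 m/s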